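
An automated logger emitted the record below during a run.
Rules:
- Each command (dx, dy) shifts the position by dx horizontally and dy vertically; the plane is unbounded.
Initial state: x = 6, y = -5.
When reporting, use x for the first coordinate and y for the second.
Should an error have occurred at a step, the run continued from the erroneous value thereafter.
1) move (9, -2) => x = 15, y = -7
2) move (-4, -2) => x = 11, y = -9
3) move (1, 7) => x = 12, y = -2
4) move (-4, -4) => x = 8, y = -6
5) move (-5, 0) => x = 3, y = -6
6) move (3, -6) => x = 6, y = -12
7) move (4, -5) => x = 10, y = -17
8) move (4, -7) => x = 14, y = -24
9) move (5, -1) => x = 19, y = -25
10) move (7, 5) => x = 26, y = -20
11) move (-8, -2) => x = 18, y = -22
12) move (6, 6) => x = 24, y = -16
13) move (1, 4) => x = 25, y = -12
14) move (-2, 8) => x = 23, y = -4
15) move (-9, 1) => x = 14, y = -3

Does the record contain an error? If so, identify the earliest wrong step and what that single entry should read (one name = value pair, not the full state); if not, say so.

no error

step 1: x = 6 + (9) = 15, y = -5 + (-2) = -7 -> matches
step 2: x = 15 + (-4) = 11, y = -7 + (-2) = -9 -> verified
step 3: x = 11 + (1) = 12, y = -9 + (7) = -2 -> matches
step 4: x = 12 + (-4) = 8, y = -2 + (-4) = -6 -> consistent with the record
step 5: x = 8 + (-5) = 3, y = -6 + (0) = -6 -> exactly as logged
step 6: x = 3 + (3) = 6, y = -6 + (-6) = -12 -> matches
step 7: x = 6 + (4) = 10, y = -12 + (-5) = -17 -> in agreement
step 8: x = 10 + (4) = 14, y = -17 + (-7) = -24 -> verified
step 9: x = 14 + (5) = 19, y = -24 + (-1) = -25 -> same as recorded
step 10: x = 19 + (7) = 26, y = -25 + (5) = -20 -> exactly as logged
step 11: x = 26 + (-8) = 18, y = -20 + (-2) = -22 -> agrees with the record
step 12: x = 18 + (6) = 24, y = -22 + (6) = -16 -> exactly as logged
step 13: x = 24 + (1) = 25, y = -16 + (4) = -12 -> agrees with the record
step 14: x = 25 + (-2) = 23, y = -12 + (8) = -4 -> agrees with the record
step 15: x = 23 + (-9) = 14, y = -4 + (1) = -3 -> verified
The recomputation confirms every line.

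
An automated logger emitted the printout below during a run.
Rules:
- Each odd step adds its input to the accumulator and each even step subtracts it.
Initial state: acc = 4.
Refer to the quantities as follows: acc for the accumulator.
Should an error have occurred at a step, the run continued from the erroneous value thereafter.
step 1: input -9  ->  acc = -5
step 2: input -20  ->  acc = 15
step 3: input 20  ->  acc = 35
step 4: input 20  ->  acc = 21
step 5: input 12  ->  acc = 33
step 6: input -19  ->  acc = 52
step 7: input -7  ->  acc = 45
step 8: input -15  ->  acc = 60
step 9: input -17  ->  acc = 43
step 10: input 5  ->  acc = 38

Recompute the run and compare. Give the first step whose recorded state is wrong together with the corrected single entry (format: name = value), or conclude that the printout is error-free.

step 4, acc = 15

Recomputing the run from the initial state:
step 1: acc = -5
step 2: acc = 15
step 3: acc = 35
step 4: acc = 15
step 5: acc = 27
step 6: acc = 46
step 7: acc = 39
step 8: acc = 54
step 9: acc = 37
step 10: acc = 32
The first disagreement with the printout is at step 4, where the value should be acc = 15.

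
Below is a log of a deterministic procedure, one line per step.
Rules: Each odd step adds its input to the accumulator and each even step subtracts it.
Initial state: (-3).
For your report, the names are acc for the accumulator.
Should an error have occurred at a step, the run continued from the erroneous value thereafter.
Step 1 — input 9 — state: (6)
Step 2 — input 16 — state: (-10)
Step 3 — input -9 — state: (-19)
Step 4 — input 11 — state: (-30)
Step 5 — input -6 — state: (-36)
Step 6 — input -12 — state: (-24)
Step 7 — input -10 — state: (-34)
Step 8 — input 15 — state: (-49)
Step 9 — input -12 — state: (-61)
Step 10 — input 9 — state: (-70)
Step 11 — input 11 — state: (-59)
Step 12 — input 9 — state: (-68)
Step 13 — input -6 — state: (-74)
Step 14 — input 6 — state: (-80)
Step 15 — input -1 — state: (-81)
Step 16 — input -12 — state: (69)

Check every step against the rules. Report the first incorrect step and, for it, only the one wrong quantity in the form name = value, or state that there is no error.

step 16, acc = -69

Step 1: acc = -3 + 9 = 6 — consistent with the log.
Step 2: acc = 6 - 16 = -10 — agrees with the log.
Step 3: acc = -10 + -9 = -19 — checks out.
Step 4: acc = -19 - 11 = -30 — exactly as logged.
Step 5: acc = -30 + -6 = -36 — no discrepancy.
Step 6: acc = -36 - -12 = -24 — exactly as logged.
Step 7: acc = -24 + -10 = -34 — checks out.
Step 8: acc = -34 - 15 = -49 — consistent with the log.
Step 9: acc = -49 + -12 = -61 — consistent with the log.
Step 10: acc = -61 - 9 = -70 — consistent with the log.
Step 11: acc = -70 + 11 = -59 — agrees with the log.
Step 12: acc = -59 - 9 = -68 — verified.
Step 13: acc = -68 + -6 = -74 — verified.
Step 14: acc = -74 - 6 = -80 — matches.
Step 15: acc = -80 + -1 = -81 — confirmed correct.
Step 16: acc = -81 - -12 = -69 — not what was recorded.
First incorrect step: 16; the correct value is acc = -69.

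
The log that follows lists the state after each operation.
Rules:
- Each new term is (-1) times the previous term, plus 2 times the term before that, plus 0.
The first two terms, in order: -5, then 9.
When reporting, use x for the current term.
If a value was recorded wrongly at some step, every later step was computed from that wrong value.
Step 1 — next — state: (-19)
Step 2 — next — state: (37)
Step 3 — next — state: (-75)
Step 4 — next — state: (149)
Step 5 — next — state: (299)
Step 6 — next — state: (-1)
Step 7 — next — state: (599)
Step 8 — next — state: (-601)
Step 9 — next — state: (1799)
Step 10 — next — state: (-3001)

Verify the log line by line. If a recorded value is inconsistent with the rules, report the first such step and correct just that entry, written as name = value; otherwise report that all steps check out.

step 5, x = -299

Step 1: x = -1*(9) + (2)*(-5) + (0) = -19 — checks out.
Step 2: x = -1*(-19) + (2)*(9) + (0) = 37 — consistent with the log.
Step 3: x = -1*(37) + (2)*(-19) + (0) = -75 — checks out.
Step 4: x = -1*(-75) + (2)*(37) + (0) = 149 — same as recorded.
Step 5: x = -1*(149) + (2)*(-75) + (0) = -299 — first mismatch against the log.
First deviation found at step 5; the corrected entry is x = -299.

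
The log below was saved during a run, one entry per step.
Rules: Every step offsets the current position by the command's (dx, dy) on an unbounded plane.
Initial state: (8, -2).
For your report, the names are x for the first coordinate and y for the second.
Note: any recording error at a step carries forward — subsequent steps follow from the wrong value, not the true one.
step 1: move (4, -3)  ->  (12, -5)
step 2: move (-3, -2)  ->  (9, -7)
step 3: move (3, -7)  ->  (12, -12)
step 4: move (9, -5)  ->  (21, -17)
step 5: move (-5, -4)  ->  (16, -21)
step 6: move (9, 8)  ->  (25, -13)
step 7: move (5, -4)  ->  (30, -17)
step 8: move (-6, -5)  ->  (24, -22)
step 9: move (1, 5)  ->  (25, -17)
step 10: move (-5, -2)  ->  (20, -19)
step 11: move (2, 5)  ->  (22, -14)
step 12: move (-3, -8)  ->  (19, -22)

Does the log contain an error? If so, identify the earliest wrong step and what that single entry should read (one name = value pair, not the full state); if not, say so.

step 3, y = -14

Recomputing the run from the initial state:
step 1: x = 12, y = -5
step 2: x = 9, y = -7
step 3: x = 12, y = -14
step 4: x = 21, y = -19
step 5: x = 16, y = -23
step 6: x = 25, y = -15
step 7: x = 30, y = -19
step 8: x = 24, y = -24
step 9: x = 25, y = -19
step 10: x = 20, y = -21
step 11: x = 22, y = -16
step 12: x = 19, y = -24
The first disagreement with the log is at step 3, where the value should be y = -14.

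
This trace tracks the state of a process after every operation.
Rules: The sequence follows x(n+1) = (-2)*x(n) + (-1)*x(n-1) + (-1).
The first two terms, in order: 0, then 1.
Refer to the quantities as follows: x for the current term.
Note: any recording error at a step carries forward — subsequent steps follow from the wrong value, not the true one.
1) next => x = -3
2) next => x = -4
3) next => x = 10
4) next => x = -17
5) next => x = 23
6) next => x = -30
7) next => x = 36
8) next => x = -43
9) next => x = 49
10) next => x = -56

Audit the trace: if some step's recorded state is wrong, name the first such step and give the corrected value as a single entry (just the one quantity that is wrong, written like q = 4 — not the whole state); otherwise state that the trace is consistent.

Recomputing the run from the initial state:
step 1: x = -3
step 2: x = 4
step 3: x = -6
step 4: x = 7
step 5: x = -9
step 6: x = 10
step 7: x = -12
step 8: x = 13
step 9: x = -15
step 10: x = 16
The first disagreement with the trace is at step 2, where the value should be x = 4.

step 2, x = 4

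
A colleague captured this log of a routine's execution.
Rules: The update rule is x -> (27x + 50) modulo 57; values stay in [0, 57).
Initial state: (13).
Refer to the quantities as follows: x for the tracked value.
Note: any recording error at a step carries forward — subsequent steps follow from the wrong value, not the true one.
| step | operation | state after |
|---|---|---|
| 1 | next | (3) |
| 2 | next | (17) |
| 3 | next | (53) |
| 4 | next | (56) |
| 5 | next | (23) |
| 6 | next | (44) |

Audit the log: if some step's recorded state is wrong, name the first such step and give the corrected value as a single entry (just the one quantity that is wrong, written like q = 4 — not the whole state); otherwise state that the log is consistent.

step 1, x = 2

Recomputing the run from the initial state:
step 1: x = 2
step 2: x = 47
step 3: x = 8
step 4: x = 38
step 5: x = 50
step 6: x = 32
The first disagreement with the log is at step 1, where the value should be x = 2.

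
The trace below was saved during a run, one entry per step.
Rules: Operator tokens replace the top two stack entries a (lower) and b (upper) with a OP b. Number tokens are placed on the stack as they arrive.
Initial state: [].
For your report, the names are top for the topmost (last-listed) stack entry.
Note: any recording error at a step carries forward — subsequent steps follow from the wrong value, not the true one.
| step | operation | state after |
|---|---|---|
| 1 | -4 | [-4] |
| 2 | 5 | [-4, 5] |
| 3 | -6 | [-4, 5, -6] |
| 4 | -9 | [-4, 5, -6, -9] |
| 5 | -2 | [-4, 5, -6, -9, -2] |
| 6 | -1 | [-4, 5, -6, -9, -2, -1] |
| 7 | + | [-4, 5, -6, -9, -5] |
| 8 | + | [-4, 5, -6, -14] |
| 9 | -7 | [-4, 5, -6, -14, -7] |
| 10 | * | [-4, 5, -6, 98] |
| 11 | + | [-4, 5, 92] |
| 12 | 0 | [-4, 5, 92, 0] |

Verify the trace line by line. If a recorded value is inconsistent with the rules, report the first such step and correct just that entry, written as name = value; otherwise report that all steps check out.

Recomputing the run from the initial state:
step 1: [-4]
step 2: [-4, 5]
step 3: [-4, 5, -6]
step 4: [-4, 5, -6, -9]
step 5: [-4, 5, -6, -9, -2]
step 6: [-4, 5, -6, -9, -2, -1]
step 7: [-4, 5, -6, -9, -3]
step 8: [-4, 5, -6, -12]
step 9: [-4, 5, -6, -12, -7]
step 10: [-4, 5, -6, 84]
step 11: [-4, 5, 78]
step 12: [-4, 5, 78, 0]
The first disagreement with the trace is at step 7, where the value should be top = -3.

step 7, top = -3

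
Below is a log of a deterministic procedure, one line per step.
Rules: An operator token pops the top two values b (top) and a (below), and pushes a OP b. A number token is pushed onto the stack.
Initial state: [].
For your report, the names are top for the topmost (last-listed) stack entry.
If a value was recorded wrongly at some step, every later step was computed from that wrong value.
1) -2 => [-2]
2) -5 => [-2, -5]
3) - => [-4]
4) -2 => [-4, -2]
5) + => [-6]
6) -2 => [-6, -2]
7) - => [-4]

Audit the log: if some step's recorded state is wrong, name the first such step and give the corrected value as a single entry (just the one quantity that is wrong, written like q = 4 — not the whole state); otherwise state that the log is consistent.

step 3, top = 3

step 1: push -2: top = -2 -> confirmed correct
step 2: push -5: top = -5 -> verified
step 3: -2 - -5 = 3 -> a discrepancy with the log
The audit stops at step 3: the recorded entry is wrong and should be top = 3.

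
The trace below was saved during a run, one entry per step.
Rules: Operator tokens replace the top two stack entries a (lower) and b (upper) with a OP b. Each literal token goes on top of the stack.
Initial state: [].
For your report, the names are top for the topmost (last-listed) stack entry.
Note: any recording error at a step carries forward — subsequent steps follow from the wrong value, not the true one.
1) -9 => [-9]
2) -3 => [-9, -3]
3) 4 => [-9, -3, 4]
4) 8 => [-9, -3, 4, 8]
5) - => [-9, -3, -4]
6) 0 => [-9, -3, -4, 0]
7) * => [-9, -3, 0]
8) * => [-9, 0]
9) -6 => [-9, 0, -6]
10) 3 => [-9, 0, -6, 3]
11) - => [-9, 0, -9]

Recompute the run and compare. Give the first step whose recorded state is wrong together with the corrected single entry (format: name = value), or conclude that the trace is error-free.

1. push -9: top = -9 (consistent with the trace)
2. push -3: top = -3 (in agreement)
3. push 4: top = 4 (matches)
4. push 8: top = 8 (no discrepancy)
5. 4 - 8 = -4 (checks out)
6. push 0: top = 0 (checks out)
7. -4 * 0 = 0 (confirmed correct)
8. -3 * 0 = 0 (exactly as logged)
9. push -6: top = -6 (same as recorded)
10. push 3: top = 3 (matches)
11. -6 - 3 = -9 (checks out)
The recomputation confirms every line.

no error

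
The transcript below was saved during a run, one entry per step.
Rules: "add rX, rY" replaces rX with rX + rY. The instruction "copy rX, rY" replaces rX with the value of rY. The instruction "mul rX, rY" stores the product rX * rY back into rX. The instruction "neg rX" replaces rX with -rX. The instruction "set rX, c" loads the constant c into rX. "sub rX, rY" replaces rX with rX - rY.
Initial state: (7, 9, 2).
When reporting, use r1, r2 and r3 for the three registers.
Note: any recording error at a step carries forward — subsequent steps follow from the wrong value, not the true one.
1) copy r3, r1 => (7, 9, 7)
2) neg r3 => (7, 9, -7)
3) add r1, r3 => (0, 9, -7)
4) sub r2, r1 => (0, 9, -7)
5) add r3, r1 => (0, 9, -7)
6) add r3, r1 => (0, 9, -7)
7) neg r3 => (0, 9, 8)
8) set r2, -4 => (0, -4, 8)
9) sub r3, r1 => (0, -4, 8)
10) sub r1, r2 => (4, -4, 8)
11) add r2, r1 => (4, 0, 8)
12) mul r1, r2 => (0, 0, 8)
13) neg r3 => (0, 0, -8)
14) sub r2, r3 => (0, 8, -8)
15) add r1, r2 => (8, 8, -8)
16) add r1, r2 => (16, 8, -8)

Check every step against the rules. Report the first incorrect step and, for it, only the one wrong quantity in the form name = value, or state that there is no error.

step 7, r3 = 7

1. r3 = 7 (agrees with the transcript)
2. r3 = -(7) = -7 (agrees with the transcript)
3. r1 = 7 + -7 = 0 (confirmed correct)
4. r2 = 9 - 0 = 9 (checks out)
5. r3 = -7 + 0 = -7 (no discrepancy)
6. r3 = -7 + 0 = -7 (no discrepancy)
7. r3 = -(-7) = 7 (first mismatch against the transcript)
So the first discrepancy is step 7, where the right value is r3 = 7.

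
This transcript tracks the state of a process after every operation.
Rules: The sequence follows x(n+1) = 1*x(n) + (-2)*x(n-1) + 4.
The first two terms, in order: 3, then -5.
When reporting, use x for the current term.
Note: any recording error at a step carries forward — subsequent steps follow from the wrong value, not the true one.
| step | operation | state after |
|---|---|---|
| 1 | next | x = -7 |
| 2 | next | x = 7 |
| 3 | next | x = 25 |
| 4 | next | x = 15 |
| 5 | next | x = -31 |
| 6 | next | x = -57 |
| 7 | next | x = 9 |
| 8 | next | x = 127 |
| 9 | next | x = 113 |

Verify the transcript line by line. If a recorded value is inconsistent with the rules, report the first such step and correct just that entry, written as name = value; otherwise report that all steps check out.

Step 1: x = 1*(-5) + (-2)*(3) + (4) = -7 — verified.
Step 2: x = 1*(-7) + (-2)*(-5) + (4) = 7 — confirmed correct.
Step 3: x = 1*(7) + (-2)*(-7) + (4) = 25 — consistent with the transcript.
Step 4: x = 1*(25) + (-2)*(7) + (4) = 15 — same as recorded.
Step 5: x = 1*(15) + (-2)*(25) + (4) = -31 — confirmed correct.
Step 6: x = 1*(-31) + (-2)*(15) + (4) = -57 — checks out.
Step 7: x = 1*(-57) + (-2)*(-31) + (4) = 9 — same as recorded.
Step 8: x = 1*(9) + (-2)*(-57) + (4) = 127 — confirmed correct.
Step 9: x = 1*(127) + (-2)*(9) + (4) = 113 — exactly as logged.
Each recorded entry agrees with the recomputation.

no error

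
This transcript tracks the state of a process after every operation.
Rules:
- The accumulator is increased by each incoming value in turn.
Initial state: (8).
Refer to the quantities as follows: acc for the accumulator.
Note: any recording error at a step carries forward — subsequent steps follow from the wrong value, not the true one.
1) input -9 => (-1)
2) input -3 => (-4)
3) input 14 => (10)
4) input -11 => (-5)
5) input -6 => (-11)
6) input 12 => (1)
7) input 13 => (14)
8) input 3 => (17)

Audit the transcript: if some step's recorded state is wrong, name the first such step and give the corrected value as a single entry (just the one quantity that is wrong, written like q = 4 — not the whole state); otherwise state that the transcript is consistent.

1. acc = 8 + -9 = -1 (in agreement)
2. acc = -1 + -3 = -4 (matches)
3. acc = -4 + 14 = 10 (confirmed correct)
4. acc = 10 + -11 = -1 (first mismatch against the transcript)
That makes step 4 the first incorrect line — acc = -1 is what it should show.

step 4, acc = -1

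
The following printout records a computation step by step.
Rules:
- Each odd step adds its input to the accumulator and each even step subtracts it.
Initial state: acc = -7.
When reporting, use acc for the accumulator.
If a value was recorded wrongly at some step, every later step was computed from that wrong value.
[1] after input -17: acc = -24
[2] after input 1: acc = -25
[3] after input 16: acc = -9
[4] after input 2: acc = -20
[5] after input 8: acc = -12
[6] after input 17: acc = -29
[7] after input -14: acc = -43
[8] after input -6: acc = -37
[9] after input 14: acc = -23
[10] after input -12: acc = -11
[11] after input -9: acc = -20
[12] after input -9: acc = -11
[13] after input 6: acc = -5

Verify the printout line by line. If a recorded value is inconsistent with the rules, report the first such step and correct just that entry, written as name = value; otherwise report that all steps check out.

step 4, acc = -11

1. acc = -7 + -17 = -24 (in agreement)
2. acc = -24 - 1 = -25 (verified)
3. acc = -25 + 16 = -9 (verified)
4. acc = -9 - 2 = -11 (the entry is off here)
The audit stops at step 4: the recorded entry is wrong and should be acc = -11.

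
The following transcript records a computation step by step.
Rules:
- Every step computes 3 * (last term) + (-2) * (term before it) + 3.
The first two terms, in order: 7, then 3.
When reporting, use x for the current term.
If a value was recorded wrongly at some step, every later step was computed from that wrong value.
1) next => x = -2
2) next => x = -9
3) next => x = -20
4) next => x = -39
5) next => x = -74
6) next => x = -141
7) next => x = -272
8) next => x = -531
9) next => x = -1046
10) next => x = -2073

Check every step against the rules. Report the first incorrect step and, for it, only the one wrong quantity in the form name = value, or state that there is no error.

no error

1. x = 3*(3) + (-2)*(7) + (3) = -2 (confirmed correct)
2. x = 3*(-2) + (-2)*(3) + (3) = -9 (checks out)
3. x = 3*(-9) + (-2)*(-2) + (3) = -20 (matches)
4. x = 3*(-20) + (-2)*(-9) + (3) = -39 (in agreement)
5. x = 3*(-39) + (-2)*(-20) + (3) = -74 (exactly as logged)
6. x = 3*(-74) + (-2)*(-39) + (3) = -141 (in agreement)
7. x = 3*(-141) + (-2)*(-74) + (3) = -272 (same as recorded)
8. x = 3*(-272) + (-2)*(-141) + (3) = -531 (in agreement)
9. x = 3*(-531) + (-2)*(-272) + (3) = -1046 (exactly as logged)
10. x = 3*(-1046) + (-2)*(-531) + (3) = -2073 (in agreement)
All entries verified; no error found.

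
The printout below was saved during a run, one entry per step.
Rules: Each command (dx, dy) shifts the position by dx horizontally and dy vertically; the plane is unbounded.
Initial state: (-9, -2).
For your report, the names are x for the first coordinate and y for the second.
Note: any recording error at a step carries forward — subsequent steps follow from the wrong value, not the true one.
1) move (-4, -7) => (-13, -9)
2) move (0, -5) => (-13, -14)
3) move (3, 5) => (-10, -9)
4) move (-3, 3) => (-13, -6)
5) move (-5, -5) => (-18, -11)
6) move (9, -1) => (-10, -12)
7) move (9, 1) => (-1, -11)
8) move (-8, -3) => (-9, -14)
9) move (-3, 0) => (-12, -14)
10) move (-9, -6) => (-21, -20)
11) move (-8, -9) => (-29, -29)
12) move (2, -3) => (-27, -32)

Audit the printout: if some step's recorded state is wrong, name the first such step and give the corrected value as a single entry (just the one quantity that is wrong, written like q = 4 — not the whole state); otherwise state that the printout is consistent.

Recomputing the run from the initial state:
step 1: x = -13, y = -9
step 2: x = -13, y = -14
step 3: x = -10, y = -9
step 4: x = -13, y = -6
step 5: x = -18, y = -11
step 6: x = -9, y = -12
step 7: x = 0, y = -11
step 8: x = -8, y = -14
step 9: x = -11, y = -14
step 10: x = -20, y = -20
step 11: x = -28, y = -29
step 12: x = -26, y = -32
The first disagreement with the printout is at step 6, where the value should be x = -9.

step 6, x = -9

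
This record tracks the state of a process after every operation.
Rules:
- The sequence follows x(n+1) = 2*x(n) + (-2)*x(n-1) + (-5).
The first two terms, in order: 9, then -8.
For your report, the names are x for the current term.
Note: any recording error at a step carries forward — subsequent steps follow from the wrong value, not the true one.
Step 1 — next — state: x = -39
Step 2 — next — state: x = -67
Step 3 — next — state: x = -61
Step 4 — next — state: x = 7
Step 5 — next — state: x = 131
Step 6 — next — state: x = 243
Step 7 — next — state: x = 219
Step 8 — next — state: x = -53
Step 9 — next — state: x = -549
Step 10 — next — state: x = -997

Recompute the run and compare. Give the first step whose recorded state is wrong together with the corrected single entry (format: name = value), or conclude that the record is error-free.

Recomputing the run from the initial state:
step 1: x = -39
step 2: x = -67
step 3: x = -61
step 4: x = 7
step 5: x = 131
step 6: x = 243
step 7: x = 219
step 8: x = -53
step 9: x = -549
step 10: x = -997
This matches the record at every step.

no error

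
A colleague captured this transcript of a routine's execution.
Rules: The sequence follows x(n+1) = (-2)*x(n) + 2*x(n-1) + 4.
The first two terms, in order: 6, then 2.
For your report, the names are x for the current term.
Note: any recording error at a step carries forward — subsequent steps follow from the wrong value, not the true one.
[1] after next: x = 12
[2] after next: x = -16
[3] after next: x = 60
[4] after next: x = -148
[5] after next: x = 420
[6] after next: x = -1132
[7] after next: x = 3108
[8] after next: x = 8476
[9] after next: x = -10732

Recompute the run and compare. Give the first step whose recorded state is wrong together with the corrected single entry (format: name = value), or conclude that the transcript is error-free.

step 8, x = -8476

Recomputing the run from the initial state:
step 1: x = 12
step 2: x = -16
step 3: x = 60
step 4: x = -148
step 5: x = 420
step 6: x = -1132
step 7: x = 3108
step 8: x = -8476
step 9: x = 23172
The first disagreement with the transcript is at step 8, where the value should be x = -8476.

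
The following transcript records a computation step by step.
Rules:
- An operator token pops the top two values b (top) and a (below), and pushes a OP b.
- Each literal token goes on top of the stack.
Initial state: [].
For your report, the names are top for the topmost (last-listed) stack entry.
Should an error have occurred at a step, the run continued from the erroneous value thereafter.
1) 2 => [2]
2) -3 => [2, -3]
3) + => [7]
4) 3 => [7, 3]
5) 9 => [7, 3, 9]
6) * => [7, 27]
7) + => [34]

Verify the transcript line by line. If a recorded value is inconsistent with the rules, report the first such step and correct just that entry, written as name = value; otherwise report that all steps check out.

1. push 2: top = 2 (consistent with the transcript)
2. push -3: top = -3 (agrees with the transcript)
3. 2 + -3 = -1 (first mismatch against the transcript)
The audit stops at step 3: the recorded entry is wrong and should be top = -1.

step 3, top = -1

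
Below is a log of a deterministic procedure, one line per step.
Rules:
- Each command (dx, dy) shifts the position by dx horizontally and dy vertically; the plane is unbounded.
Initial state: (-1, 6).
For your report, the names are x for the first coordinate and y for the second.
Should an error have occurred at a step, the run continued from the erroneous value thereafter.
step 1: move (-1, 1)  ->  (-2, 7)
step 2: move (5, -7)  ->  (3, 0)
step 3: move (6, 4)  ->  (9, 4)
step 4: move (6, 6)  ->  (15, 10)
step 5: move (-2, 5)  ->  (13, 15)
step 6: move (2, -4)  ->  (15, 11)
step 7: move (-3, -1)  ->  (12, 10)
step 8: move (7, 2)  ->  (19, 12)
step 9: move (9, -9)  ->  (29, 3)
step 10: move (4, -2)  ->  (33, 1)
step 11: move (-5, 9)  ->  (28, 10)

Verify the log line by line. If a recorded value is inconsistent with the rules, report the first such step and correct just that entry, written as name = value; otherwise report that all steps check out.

1. x = -1 + (-1) = -2, y = 6 + (1) = 7 (confirmed correct)
2. x = -2 + (5) = 3, y = 7 + (-7) = 0 (matches)
3. x = 3 + (6) = 9, y = 0 + (4) = 4 (verified)
4. x = 9 + (6) = 15, y = 4 + (6) = 10 (agrees with the log)
5. x = 15 + (-2) = 13, y = 10 + (5) = 15 (no discrepancy)
6. x = 13 + (2) = 15, y = 15 + (-4) = 11 (verified)
7. x = 15 + (-3) = 12, y = 11 + (-1) = 10 (exactly as logged)
8. x = 12 + (7) = 19, y = 10 + (2) = 12 (in agreement)
9. x = 19 + (9) = 28, y = 12 + (-9) = 3 (first mismatch against the log)
That makes step 9 the first incorrect line — x = 28 is what it should show.

step 9, x = 28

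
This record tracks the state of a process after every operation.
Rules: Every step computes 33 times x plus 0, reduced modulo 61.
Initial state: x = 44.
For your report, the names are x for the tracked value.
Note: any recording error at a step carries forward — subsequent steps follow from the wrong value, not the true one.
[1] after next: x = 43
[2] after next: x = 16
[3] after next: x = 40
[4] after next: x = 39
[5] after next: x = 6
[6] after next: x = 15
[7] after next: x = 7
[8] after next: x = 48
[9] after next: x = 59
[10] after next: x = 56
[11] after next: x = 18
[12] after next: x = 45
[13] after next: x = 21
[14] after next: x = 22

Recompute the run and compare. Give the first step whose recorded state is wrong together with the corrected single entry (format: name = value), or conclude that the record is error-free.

step 1, x = 49

Step 1: x = (33*44 + 0) mod 61 = 49 — not what was recorded.
First deviation found at step 1; the corrected entry is x = 49.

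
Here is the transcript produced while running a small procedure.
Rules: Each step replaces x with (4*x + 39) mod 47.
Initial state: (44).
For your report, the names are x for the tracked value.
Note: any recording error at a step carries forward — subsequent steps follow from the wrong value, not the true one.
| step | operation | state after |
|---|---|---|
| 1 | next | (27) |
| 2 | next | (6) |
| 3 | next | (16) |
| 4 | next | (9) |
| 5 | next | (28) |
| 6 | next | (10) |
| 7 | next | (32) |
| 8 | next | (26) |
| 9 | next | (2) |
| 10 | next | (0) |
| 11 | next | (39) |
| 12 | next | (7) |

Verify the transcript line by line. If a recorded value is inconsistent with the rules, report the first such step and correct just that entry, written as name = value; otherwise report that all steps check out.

1. x = (4*44 + 39) mod 47 = 27 (consistent with the transcript)
2. x = (4*27 + 39) mod 47 = 6 (exactly as logged)
3. x = (4*6 + 39) mod 47 = 16 (in agreement)
4. x = (4*16 + 39) mod 47 = 9 (checks out)
5. x = (4*9 + 39) mod 47 = 28 (checks out)
6. x = (4*28 + 39) mod 47 = 10 (agrees with the transcript)
7. x = (4*10 + 39) mod 47 = 32 (matches)
8. x = (4*32 + 39) mod 47 = 26 (checks out)
9. x = (4*26 + 39) mod 47 = 2 (no discrepancy)
10. x = (4*2 + 39) mod 47 = 0 (confirmed correct)
11. x = (4*0 + 39) mod 47 = 39 (exactly as logged)
12. x = (4*39 + 39) mod 47 = 7 (confirmed correct)
The recomputation confirms every line.

no error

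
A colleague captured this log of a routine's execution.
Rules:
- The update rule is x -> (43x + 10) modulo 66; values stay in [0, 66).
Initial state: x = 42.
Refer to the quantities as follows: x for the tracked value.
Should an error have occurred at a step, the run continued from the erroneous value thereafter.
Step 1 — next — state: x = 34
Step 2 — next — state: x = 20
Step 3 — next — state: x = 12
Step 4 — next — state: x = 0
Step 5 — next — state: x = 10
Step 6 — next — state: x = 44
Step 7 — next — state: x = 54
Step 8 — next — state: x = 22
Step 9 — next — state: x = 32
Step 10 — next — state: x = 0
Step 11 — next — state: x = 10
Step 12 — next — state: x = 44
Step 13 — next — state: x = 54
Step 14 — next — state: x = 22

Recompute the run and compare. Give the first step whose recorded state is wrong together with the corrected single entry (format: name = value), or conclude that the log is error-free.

step 4, x = 64

1. x = (43*42 + 10) mod 66 = 34 (checks out)
2. x = (43*34 + 10) mod 66 = 20 (checks out)
3. x = (43*20 + 10) mod 66 = 12 (same as recorded)
4. x = (43*12 + 10) mod 66 = 64 (the recorded entry deviates here)
The audit stops at step 4: the recorded entry is wrong and should be x = 64.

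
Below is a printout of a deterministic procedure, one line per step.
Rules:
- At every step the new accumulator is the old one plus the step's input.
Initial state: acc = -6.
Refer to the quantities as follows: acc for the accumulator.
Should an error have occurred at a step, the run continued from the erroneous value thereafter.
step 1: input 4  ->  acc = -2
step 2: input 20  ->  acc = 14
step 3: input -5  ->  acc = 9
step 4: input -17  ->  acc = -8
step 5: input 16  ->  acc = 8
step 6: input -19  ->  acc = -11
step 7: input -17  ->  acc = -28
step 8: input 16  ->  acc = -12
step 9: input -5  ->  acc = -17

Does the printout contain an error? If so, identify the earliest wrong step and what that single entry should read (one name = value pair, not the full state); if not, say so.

step 2, acc = 18

Recomputing the run from the initial state:
step 1: acc = -2
step 2: acc = 18
step 3: acc = 13
step 4: acc = -4
step 5: acc = 12
step 6: acc = -7
step 7: acc = -24
step 8: acc = -8
step 9: acc = -13
The first disagreement with the printout is at step 2, where the value should be acc = 18.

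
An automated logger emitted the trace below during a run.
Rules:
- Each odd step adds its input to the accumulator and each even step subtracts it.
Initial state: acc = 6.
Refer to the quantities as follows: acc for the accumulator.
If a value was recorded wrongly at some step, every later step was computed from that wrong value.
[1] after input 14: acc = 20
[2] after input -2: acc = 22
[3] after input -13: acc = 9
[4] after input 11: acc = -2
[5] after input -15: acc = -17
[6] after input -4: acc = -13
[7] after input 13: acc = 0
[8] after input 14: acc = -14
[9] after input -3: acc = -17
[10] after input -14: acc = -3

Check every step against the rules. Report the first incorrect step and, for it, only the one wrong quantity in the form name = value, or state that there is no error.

1. acc = 6 + 14 = 20 (confirmed correct)
2. acc = 20 - -2 = 22 (verified)
3. acc = 22 + -13 = 9 (in agreement)
4. acc = 9 - 11 = -2 (consistent with the trace)
5. acc = -2 + -15 = -17 (same as recorded)
6. acc = -17 - -4 = -13 (agrees with the trace)
7. acc = -13 + 13 = 0 (agrees with the trace)
8. acc = 0 - 14 = -14 (checks out)
9. acc = -14 + -3 = -17 (no discrepancy)
10. acc = -17 - -14 = -3 (exactly as logged)
No step deviates from the rules.

no error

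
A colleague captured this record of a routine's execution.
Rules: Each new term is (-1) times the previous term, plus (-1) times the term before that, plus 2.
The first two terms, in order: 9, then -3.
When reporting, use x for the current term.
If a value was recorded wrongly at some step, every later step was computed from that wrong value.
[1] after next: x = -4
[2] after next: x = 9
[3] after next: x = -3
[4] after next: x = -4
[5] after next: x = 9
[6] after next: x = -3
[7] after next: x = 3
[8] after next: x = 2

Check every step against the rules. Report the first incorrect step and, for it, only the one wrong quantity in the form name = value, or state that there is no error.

Recomputing the run from the initial state:
step 1: x = -4
step 2: x = 9
step 3: x = -3
step 4: x = -4
step 5: x = 9
step 6: x = -3
step 7: x = -4
step 8: x = 9
The first disagreement with the record is at step 7, where the value should be x = -4.

step 7, x = -4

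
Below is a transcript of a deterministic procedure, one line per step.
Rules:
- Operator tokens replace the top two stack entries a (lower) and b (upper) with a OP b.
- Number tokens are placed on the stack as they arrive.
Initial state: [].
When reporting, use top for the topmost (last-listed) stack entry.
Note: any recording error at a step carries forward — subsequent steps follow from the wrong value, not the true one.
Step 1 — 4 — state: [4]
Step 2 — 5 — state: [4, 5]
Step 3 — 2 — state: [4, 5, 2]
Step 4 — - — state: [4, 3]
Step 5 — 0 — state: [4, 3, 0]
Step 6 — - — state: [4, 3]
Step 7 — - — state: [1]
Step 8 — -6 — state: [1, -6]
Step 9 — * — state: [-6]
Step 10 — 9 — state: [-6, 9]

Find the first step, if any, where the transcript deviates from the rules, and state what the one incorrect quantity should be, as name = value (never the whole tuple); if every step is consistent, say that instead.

no error

Recomputing the run from the initial state:
step 1: [4]
step 2: [4, 5]
step 3: [4, 5, 2]
step 4: [4, 3]
step 5: [4, 3, 0]
step 6: [4, 3]
step 7: [1]
step 8: [1, -6]
step 9: [-6]
step 10: [-6, 9]
This matches the transcript at every step.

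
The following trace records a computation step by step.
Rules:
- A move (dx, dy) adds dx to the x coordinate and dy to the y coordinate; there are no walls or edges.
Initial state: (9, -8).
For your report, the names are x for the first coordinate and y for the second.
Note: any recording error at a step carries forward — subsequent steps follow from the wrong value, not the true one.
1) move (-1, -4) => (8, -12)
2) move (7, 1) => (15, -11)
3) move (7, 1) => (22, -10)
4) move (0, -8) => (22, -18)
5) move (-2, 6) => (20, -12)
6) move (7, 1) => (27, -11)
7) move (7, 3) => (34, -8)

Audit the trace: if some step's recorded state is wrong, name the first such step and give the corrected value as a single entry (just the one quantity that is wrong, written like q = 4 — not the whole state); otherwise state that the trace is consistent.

step 1: x = 9 + (-1) = 8, y = -8 + (-4) = -12 -> no discrepancy
step 2: x = 8 + (7) = 15, y = -12 + (1) = -11 -> confirmed correct
step 3: x = 15 + (7) = 22, y = -11 + (1) = -10 -> verified
step 4: x = 22 + (0) = 22, y = -10 + (-8) = -18 -> exactly as logged
step 5: x = 22 + (-2) = 20, y = -18 + (6) = -12 -> confirmed correct
step 6: x = 20 + (7) = 27, y = -12 + (1) = -11 -> consistent with the trace
step 7: x = 27 + (7) = 34, y = -11 + (3) = -8 -> checks out
Every step is consistent.

no error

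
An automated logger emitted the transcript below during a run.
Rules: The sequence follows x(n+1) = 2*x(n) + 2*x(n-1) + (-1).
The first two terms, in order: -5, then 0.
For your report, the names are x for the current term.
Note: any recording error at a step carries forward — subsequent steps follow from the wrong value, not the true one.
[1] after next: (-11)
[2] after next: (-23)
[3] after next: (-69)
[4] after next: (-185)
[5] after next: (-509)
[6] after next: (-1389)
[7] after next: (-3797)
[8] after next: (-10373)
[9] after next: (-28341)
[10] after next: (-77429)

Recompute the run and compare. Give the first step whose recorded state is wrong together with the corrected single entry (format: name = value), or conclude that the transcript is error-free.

step 1: x = 2*(0) + (2)*(-5) + (-1) = -11 -> verified
step 2: x = 2*(-11) + (2)*(0) + (-1) = -23 -> no discrepancy
step 3: x = 2*(-23) + (2)*(-11) + (-1) = -69 -> matches
step 4: x = 2*(-69) + (2)*(-23) + (-1) = -185 -> same as recorded
step 5: x = 2*(-185) + (2)*(-69) + (-1) = -509 -> confirmed correct
step 6: x = 2*(-509) + (2)*(-185) + (-1) = -1389 -> in agreement
step 7: x = 2*(-1389) + (2)*(-509) + (-1) = -3797 -> confirmed correct
step 8: x = 2*(-3797) + (2)*(-1389) + (-1) = -10373 -> no discrepancy
step 9: x = 2*(-10373) + (2)*(-3797) + (-1) = -28341 -> exactly as logged
step 10: x = 2*(-28341) + (2)*(-10373) + (-1) = -77429 -> exactly as logged
No step deviates from the rules.

no error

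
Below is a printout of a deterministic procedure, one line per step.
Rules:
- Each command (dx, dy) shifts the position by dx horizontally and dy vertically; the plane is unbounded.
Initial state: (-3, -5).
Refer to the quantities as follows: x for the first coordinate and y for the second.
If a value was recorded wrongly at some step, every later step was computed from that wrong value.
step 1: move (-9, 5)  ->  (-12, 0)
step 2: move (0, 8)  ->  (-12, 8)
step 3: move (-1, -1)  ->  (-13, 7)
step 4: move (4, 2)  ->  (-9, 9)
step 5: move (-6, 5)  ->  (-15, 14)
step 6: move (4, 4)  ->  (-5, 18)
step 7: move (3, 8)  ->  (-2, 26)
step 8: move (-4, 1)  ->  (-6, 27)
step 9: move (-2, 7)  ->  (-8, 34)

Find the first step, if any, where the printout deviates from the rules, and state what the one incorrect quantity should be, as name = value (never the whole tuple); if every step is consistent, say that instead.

step 6, x = -11

Recomputing the run from the initial state:
step 1: x = -12, y = 0
step 2: x = -12, y = 8
step 3: x = -13, y = 7
step 4: x = -9, y = 9
step 5: x = -15, y = 14
step 6: x = -11, y = 18
step 7: x = -8, y = 26
step 8: x = -12, y = 27
step 9: x = -14, y = 34
The first disagreement with the printout is at step 6, where the value should be x = -11.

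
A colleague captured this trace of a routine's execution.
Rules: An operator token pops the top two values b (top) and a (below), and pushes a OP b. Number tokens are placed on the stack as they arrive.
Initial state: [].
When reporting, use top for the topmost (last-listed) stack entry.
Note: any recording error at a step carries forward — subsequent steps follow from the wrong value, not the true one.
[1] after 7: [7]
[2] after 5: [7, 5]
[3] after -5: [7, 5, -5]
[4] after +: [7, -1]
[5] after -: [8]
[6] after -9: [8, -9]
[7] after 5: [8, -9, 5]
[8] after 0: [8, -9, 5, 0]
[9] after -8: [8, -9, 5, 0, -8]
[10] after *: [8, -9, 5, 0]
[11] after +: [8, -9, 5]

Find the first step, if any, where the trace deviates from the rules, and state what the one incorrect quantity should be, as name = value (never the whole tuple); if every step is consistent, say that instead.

step 1: push 7: top = 7 -> confirmed correct
step 2: push 5: top = 5 -> checks out
step 3: push -5: top = -5 -> consistent with the trace
step 4: 5 + -5 = 0 -> first mismatch against the trace
That makes step 4 the first incorrect line — top = 0 is what it should show.

step 4, top = 0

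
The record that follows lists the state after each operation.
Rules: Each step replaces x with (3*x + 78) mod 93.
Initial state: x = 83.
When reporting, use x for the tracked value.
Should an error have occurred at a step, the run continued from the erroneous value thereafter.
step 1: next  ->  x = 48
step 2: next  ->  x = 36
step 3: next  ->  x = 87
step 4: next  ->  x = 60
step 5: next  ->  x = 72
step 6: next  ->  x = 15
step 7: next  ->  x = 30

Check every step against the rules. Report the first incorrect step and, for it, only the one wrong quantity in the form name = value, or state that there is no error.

Recomputing the run from the initial state:
step 1: x = 48
step 2: x = 36
step 3: x = 0
step 4: x = 78
step 5: x = 33
step 6: x = 84
step 7: x = 51
The first disagreement with the record is at step 3, where the value should be x = 0.

step 3, x = 0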